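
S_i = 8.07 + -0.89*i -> [8.07, 7.18, 6.29, 5.4, 4.51]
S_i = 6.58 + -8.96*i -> [6.58, -2.38, -11.34, -20.3, -29.26]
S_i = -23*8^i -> [-23, -184, -1472, -11776, -94208]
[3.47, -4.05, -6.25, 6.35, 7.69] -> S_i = Random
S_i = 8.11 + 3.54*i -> [8.11, 11.65, 15.19, 18.73, 22.27]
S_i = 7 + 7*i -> [7, 14, 21, 28, 35]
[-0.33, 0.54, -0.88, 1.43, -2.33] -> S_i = -0.33*(-1.63)^i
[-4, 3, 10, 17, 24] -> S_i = -4 + 7*i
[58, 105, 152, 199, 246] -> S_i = 58 + 47*i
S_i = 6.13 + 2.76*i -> [6.13, 8.89, 11.65, 14.41, 17.17]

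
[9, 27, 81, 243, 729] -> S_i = 9*3^i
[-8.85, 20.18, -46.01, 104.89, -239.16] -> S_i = -8.85*(-2.28)^i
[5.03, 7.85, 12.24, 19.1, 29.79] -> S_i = 5.03*1.56^i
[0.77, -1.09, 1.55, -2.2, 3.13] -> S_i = 0.77*(-1.42)^i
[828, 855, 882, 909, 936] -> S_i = 828 + 27*i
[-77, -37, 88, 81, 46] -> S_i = Random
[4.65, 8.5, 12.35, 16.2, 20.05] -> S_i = 4.65 + 3.85*i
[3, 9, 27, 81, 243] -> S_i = 3*3^i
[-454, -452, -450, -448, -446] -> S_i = -454 + 2*i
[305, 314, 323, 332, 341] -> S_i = 305 + 9*i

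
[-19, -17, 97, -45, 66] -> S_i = Random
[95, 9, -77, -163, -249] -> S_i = 95 + -86*i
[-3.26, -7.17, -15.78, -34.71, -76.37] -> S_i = -3.26*2.20^i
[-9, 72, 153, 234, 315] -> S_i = -9 + 81*i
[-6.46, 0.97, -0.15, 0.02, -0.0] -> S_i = -6.46*(-0.15)^i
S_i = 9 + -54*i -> [9, -45, -99, -153, -207]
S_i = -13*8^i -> [-13, -104, -832, -6656, -53248]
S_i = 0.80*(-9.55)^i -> [0.8, -7.64, 72.96, -696.79, 6654.32]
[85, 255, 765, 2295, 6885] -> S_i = 85*3^i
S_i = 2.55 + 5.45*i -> [2.55, 8.0, 13.45, 18.9, 24.35]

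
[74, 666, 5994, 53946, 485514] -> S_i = 74*9^i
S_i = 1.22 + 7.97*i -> [1.22, 9.19, 17.16, 25.13, 33.1]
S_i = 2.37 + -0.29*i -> [2.37, 2.08, 1.79, 1.5, 1.21]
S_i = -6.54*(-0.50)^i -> [-6.54, 3.27, -1.64, 0.82, -0.41]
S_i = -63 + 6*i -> [-63, -57, -51, -45, -39]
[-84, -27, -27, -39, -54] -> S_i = Random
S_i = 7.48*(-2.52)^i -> [7.48, -18.85, 47.5, -119.7, 301.65]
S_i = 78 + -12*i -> [78, 66, 54, 42, 30]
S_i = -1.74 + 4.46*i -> [-1.74, 2.72, 7.18, 11.64, 16.1]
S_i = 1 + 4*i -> [1, 5, 9, 13, 17]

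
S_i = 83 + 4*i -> [83, 87, 91, 95, 99]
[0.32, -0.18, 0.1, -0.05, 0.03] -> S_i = 0.32*(-0.55)^i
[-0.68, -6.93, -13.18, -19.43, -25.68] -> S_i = -0.68 + -6.25*i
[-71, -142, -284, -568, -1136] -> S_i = -71*2^i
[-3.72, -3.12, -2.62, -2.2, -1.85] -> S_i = -3.72*0.84^i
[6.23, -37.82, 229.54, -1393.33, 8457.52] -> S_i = 6.23*(-6.07)^i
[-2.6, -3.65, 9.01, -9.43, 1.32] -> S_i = Random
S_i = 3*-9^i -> [3, -27, 243, -2187, 19683]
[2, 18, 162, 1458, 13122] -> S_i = 2*9^i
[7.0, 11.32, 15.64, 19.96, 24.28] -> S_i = 7.00 + 4.32*i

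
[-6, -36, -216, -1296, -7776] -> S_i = -6*6^i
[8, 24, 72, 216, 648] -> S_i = 8*3^i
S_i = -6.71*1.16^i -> [-6.71, -7.78, -9.03, -10.47, -12.15]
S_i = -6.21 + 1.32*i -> [-6.21, -4.89, -3.57, -2.25, -0.93]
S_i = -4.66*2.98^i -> [-4.66, -13.89, -41.38, -123.32, -367.49]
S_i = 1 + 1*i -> [1, 2, 3, 4, 5]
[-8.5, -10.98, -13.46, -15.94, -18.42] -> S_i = -8.50 + -2.48*i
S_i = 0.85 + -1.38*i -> [0.85, -0.53, -1.91, -3.29, -4.67]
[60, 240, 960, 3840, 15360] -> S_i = 60*4^i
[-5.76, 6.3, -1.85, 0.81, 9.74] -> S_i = Random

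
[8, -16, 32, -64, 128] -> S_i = 8*-2^i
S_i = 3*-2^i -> [3, -6, 12, -24, 48]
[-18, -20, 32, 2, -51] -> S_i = Random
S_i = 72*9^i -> [72, 648, 5832, 52488, 472392]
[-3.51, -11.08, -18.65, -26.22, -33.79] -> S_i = -3.51 + -7.57*i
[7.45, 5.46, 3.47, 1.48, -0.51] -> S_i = 7.45 + -1.99*i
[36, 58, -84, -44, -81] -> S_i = Random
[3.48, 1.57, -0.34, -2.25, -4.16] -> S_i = 3.48 + -1.91*i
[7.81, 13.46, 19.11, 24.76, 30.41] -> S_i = 7.81 + 5.65*i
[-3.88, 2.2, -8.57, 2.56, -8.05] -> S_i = Random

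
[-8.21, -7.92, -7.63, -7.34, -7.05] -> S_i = -8.21 + 0.29*i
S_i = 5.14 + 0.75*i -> [5.14, 5.89, 6.64, 7.39, 8.14]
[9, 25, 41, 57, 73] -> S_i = 9 + 16*i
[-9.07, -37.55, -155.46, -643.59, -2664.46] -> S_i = -9.07*4.14^i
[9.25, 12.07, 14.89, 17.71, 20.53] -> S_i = 9.25 + 2.82*i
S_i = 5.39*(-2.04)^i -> [5.39, -11.0, 22.43, -45.76, 93.35]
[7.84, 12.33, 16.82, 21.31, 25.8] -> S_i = 7.84 + 4.49*i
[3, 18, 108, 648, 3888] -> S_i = 3*6^i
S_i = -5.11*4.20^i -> [-5.11, -21.46, -90.14, -378.59, -1590.08]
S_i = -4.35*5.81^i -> [-4.35, -25.27, -146.84, -853.13, -4956.71]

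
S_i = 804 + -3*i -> [804, 801, 798, 795, 792]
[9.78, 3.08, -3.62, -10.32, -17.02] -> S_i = 9.78 + -6.70*i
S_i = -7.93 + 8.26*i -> [-7.93, 0.33, 8.59, 16.85, 25.11]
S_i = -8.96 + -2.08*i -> [-8.96, -11.04, -13.12, -15.2, -17.28]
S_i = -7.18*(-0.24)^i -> [-7.18, 1.72, -0.41, 0.1, -0.02]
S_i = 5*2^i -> [5, 10, 20, 40, 80]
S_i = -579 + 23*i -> [-579, -556, -533, -510, -487]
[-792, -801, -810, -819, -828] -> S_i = -792 + -9*i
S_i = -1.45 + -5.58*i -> [-1.45, -7.03, -12.61, -18.19, -23.77]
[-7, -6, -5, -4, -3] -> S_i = -7 + 1*i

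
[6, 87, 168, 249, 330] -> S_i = 6 + 81*i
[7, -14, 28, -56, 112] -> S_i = 7*-2^i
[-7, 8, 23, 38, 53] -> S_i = -7 + 15*i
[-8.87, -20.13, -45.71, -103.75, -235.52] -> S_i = -8.87*2.27^i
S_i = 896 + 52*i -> [896, 948, 1000, 1052, 1104]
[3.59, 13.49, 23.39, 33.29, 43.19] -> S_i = 3.59 + 9.90*i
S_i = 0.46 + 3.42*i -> [0.46, 3.88, 7.3, 10.72, 14.14]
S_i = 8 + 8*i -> [8, 16, 24, 32, 40]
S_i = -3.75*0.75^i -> [-3.75, -2.81, -2.11, -1.58, -1.19]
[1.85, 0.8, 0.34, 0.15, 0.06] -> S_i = 1.85*0.43^i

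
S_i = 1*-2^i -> [1, -2, 4, -8, 16]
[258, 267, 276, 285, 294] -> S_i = 258 + 9*i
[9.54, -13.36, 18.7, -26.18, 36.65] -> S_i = 9.54*(-1.40)^i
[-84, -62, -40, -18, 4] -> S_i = -84 + 22*i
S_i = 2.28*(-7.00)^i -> [2.28, -15.96, 111.72, -782.04, 5474.28]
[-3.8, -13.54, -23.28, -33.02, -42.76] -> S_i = -3.80 + -9.74*i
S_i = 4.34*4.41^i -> [4.34, 19.14, 84.4, 372.22, 1641.51]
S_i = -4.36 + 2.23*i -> [-4.36, -2.13, 0.1, 2.33, 4.56]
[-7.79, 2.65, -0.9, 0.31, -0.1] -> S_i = -7.79*(-0.34)^i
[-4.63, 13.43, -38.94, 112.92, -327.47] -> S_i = -4.63*(-2.90)^i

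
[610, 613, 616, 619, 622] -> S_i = 610 + 3*i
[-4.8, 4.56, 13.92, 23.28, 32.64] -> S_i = -4.80 + 9.36*i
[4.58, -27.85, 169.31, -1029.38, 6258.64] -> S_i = 4.58*(-6.08)^i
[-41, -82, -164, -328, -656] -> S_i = -41*2^i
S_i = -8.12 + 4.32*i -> [-8.12, -3.8, 0.52, 4.84, 9.16]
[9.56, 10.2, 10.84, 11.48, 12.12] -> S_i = 9.56 + 0.64*i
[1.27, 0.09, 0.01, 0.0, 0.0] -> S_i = 1.27*0.07^i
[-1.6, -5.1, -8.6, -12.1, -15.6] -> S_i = -1.60 + -3.50*i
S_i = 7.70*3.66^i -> [7.7, 28.18, 103.15, 377.51, 1381.7]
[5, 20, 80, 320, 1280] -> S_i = 5*4^i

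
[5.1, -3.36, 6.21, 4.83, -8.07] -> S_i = Random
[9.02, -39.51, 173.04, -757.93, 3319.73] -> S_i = 9.02*(-4.38)^i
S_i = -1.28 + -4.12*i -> [-1.28, -5.4, -9.52, -13.64, -17.76]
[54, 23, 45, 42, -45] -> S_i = Random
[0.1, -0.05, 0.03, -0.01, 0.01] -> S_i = 0.10*(-0.52)^i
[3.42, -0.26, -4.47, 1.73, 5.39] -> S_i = Random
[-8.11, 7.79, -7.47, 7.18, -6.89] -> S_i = -8.11*(-0.96)^i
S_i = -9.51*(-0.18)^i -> [-9.51, 1.71, -0.31, 0.06, -0.01]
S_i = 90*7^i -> [90, 630, 4410, 30870, 216090]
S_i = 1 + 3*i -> [1, 4, 7, 10, 13]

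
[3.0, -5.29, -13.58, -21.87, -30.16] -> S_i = 3.00 + -8.29*i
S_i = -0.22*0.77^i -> [-0.22, -0.17, -0.13, -0.1, -0.08]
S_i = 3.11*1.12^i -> [3.11, 3.48, 3.9, 4.37, 4.89]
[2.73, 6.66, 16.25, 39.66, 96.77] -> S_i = 2.73*2.44^i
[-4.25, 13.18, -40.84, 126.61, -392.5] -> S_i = -4.25*(-3.10)^i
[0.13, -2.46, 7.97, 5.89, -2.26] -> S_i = Random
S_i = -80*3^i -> [-80, -240, -720, -2160, -6480]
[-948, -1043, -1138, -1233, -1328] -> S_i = -948 + -95*i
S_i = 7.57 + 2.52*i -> [7.57, 10.09, 12.61, 15.13, 17.65]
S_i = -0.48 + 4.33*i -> [-0.48, 3.85, 8.18, 12.51, 16.84]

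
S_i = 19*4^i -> [19, 76, 304, 1216, 4864]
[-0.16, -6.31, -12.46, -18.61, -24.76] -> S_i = -0.16 + -6.15*i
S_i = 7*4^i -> [7, 28, 112, 448, 1792]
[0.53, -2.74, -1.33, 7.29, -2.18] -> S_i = Random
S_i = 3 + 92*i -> [3, 95, 187, 279, 371]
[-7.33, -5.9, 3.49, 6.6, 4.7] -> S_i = Random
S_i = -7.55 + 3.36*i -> [-7.55, -4.19, -0.83, 2.53, 5.89]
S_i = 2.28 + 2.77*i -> [2.28, 5.05, 7.82, 10.59, 13.36]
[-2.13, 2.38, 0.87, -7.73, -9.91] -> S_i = Random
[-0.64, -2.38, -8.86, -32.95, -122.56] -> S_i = -0.64*3.72^i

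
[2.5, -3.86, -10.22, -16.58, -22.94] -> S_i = 2.50 + -6.36*i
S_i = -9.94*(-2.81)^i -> [-9.94, 27.93, -78.49, 220.55, -619.74]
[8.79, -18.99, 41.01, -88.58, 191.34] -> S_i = 8.79*(-2.16)^i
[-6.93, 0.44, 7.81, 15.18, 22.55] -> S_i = -6.93 + 7.37*i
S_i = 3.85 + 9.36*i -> [3.85, 13.21, 22.57, 31.93, 41.29]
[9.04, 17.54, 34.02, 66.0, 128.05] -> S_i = 9.04*1.94^i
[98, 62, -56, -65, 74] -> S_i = Random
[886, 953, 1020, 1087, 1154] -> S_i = 886 + 67*i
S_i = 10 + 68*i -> [10, 78, 146, 214, 282]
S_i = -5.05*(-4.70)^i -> [-5.05, 23.74, -111.55, 524.31, -2464.24]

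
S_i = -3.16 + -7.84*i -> [-3.16, -11.0, -18.84, -26.68, -34.52]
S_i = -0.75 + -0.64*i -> [-0.75, -1.39, -2.03, -2.67, -3.31]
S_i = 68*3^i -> [68, 204, 612, 1836, 5508]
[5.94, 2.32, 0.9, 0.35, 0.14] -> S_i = 5.94*0.39^i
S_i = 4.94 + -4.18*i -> [4.94, 0.76, -3.42, -7.6, -11.78]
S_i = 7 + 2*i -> [7, 9, 11, 13, 15]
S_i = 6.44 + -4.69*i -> [6.44, 1.75, -2.94, -7.63, -12.32]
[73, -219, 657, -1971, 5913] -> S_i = 73*-3^i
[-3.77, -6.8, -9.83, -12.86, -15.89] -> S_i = -3.77 + -3.03*i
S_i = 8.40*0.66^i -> [8.4, 5.54, 3.66, 2.41, 1.59]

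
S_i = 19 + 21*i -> [19, 40, 61, 82, 103]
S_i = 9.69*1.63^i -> [9.69, 15.79, 25.75, 41.96, 68.4]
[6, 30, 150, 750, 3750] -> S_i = 6*5^i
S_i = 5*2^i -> [5, 10, 20, 40, 80]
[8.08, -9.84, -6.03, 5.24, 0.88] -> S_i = Random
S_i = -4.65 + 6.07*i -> [-4.65, 1.42, 7.49, 13.56, 19.63]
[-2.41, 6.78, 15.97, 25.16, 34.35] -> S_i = -2.41 + 9.19*i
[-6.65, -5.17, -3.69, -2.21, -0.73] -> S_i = -6.65 + 1.48*i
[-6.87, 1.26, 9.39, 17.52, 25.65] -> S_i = -6.87 + 8.13*i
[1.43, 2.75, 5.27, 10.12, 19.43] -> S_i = 1.43*1.92^i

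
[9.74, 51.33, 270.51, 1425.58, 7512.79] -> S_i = 9.74*5.27^i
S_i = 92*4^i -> [92, 368, 1472, 5888, 23552]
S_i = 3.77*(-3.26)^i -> [3.77, -12.29, 40.07, -130.62, 425.81]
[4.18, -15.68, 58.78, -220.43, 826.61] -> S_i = 4.18*(-3.75)^i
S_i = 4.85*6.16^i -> [4.85, 29.88, 184.04, 1133.66, 6983.36]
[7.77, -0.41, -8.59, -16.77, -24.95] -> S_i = 7.77 + -8.18*i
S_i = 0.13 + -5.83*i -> [0.13, -5.7, -11.53, -17.36, -23.19]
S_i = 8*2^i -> [8, 16, 32, 64, 128]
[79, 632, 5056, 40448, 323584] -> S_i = 79*8^i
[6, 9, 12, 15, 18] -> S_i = 6 + 3*i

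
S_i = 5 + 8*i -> [5, 13, 21, 29, 37]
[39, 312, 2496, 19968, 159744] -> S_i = 39*8^i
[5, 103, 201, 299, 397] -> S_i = 5 + 98*i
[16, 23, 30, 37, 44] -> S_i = 16 + 7*i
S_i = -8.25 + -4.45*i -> [-8.25, -12.7, -17.15, -21.6, -26.05]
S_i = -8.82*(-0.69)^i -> [-8.82, 6.09, -4.2, 2.9, -2.0]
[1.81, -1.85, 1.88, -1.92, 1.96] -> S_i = 1.81*(-1.02)^i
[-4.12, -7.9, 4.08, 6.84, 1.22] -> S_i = Random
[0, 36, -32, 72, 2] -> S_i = Random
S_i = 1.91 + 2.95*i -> [1.91, 4.86, 7.81, 10.76, 13.71]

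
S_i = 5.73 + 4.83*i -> [5.73, 10.56, 15.39, 20.22, 25.05]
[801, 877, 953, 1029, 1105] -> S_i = 801 + 76*i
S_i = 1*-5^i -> [1, -5, 25, -125, 625]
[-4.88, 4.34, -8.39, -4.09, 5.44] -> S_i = Random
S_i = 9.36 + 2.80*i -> [9.36, 12.16, 14.96, 17.76, 20.56]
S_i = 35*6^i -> [35, 210, 1260, 7560, 45360]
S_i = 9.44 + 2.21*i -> [9.44, 11.65, 13.86, 16.07, 18.28]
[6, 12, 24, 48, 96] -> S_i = 6*2^i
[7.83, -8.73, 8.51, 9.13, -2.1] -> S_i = Random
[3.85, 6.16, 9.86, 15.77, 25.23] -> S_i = 3.85*1.60^i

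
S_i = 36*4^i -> [36, 144, 576, 2304, 9216]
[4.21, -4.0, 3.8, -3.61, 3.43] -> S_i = 4.21*(-0.95)^i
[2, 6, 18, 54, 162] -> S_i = 2*3^i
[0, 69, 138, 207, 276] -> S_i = 0 + 69*i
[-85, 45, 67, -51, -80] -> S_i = Random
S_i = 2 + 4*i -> [2, 6, 10, 14, 18]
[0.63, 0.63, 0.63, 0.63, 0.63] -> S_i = 0.63*1.00^i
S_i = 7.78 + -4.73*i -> [7.78, 3.05, -1.68, -6.41, -11.14]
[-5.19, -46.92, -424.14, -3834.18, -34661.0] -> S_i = -5.19*9.04^i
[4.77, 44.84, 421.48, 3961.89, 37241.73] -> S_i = 4.77*9.40^i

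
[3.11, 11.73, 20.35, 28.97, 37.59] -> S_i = 3.11 + 8.62*i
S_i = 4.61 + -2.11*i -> [4.61, 2.5, 0.39, -1.72, -3.83]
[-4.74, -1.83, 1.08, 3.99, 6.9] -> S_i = -4.74 + 2.91*i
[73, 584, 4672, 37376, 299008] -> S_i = 73*8^i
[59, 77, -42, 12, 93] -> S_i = Random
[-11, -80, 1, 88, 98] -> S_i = Random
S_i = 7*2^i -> [7, 14, 28, 56, 112]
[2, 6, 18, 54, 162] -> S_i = 2*3^i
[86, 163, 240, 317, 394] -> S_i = 86 + 77*i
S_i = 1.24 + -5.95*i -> [1.24, -4.71, -10.66, -16.61, -22.56]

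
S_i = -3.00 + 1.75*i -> [-3.0, -1.25, 0.5, 2.25, 4.0]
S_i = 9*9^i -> [9, 81, 729, 6561, 59049]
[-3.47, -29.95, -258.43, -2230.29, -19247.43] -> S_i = -3.47*8.63^i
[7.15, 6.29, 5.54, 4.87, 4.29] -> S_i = 7.15*0.88^i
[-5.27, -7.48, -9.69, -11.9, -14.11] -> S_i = -5.27 + -2.21*i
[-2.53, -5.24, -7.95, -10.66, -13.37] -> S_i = -2.53 + -2.71*i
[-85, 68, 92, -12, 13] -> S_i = Random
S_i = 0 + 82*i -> [0, 82, 164, 246, 328]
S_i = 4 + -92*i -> [4, -88, -180, -272, -364]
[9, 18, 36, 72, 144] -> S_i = 9*2^i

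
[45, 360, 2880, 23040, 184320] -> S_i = 45*8^i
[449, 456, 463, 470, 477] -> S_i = 449 + 7*i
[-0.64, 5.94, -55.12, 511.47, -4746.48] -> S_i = -0.64*(-9.28)^i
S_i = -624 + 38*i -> [-624, -586, -548, -510, -472]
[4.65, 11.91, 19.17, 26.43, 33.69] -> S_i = 4.65 + 7.26*i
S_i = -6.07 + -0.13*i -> [-6.07, -6.2, -6.33, -6.46, -6.59]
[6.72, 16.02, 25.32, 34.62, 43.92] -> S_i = 6.72 + 9.30*i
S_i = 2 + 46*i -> [2, 48, 94, 140, 186]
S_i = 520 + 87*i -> [520, 607, 694, 781, 868]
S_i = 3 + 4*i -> [3, 7, 11, 15, 19]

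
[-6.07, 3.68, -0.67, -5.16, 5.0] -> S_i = Random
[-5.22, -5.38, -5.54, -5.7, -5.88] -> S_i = -5.22*1.03^i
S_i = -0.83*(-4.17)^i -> [-0.83, 3.46, -14.43, 60.18, -250.97]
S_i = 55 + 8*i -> [55, 63, 71, 79, 87]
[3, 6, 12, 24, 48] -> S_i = 3*2^i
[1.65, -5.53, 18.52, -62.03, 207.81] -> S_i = 1.65*(-3.35)^i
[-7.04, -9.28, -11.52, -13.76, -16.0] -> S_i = -7.04 + -2.24*i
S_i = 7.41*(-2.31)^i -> [7.41, -17.12, 39.54, -91.34, 210.99]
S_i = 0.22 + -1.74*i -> [0.22, -1.52, -3.26, -5.0, -6.74]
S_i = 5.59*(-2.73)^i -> [5.59, -15.26, 41.66, -113.74, 310.5]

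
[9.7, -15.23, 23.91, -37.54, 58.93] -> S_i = 9.70*(-1.57)^i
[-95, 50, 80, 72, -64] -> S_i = Random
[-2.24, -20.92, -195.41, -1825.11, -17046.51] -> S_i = -2.24*9.34^i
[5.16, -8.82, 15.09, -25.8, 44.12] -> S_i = 5.16*(-1.71)^i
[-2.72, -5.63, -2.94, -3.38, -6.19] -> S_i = Random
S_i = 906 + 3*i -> [906, 909, 912, 915, 918]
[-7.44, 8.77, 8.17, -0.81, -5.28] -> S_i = Random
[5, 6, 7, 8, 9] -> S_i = 5 + 1*i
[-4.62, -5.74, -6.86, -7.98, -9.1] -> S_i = -4.62 + -1.12*i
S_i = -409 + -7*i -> [-409, -416, -423, -430, -437]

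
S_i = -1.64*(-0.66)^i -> [-1.64, 1.08, -0.71, 0.47, -0.31]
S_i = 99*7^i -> [99, 693, 4851, 33957, 237699]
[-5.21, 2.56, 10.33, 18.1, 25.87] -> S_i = -5.21 + 7.77*i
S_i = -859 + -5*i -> [-859, -864, -869, -874, -879]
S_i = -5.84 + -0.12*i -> [-5.84, -5.96, -6.08, -6.2, -6.32]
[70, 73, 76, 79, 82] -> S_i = 70 + 3*i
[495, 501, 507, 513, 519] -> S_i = 495 + 6*i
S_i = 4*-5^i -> [4, -20, 100, -500, 2500]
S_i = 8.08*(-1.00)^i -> [8.08, -8.08, 8.08, -8.08, 8.08]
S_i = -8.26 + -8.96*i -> [-8.26, -17.22, -26.18, -35.14, -44.1]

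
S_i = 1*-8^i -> [1, -8, 64, -512, 4096]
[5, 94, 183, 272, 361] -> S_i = 5 + 89*i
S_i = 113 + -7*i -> [113, 106, 99, 92, 85]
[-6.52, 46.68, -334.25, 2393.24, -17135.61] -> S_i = -6.52*(-7.16)^i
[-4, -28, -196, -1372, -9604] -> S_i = -4*7^i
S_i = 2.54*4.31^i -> [2.54, 10.95, 47.18, 203.36, 876.48]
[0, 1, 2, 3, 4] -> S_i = 0 + 1*i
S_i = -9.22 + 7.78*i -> [-9.22, -1.44, 6.34, 14.12, 21.9]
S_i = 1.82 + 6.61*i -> [1.82, 8.43, 15.04, 21.65, 28.26]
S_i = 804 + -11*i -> [804, 793, 782, 771, 760]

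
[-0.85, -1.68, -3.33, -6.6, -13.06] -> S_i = -0.85*1.98^i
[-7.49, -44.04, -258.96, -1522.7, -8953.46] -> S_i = -7.49*5.88^i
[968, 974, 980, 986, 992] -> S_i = 968 + 6*i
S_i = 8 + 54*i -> [8, 62, 116, 170, 224]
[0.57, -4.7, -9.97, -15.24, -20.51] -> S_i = 0.57 + -5.27*i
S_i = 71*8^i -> [71, 568, 4544, 36352, 290816]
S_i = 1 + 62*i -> [1, 63, 125, 187, 249]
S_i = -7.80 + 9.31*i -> [-7.8, 1.51, 10.82, 20.13, 29.44]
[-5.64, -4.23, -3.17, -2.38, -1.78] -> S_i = -5.64*0.75^i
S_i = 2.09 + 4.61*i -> [2.09, 6.7, 11.31, 15.92, 20.53]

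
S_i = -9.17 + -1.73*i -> [-9.17, -10.9, -12.63, -14.36, -16.09]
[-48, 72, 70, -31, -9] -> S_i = Random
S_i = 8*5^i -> [8, 40, 200, 1000, 5000]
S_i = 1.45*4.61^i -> [1.45, 6.68, 30.82, 142.06, 654.9]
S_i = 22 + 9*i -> [22, 31, 40, 49, 58]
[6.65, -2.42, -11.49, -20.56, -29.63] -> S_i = 6.65 + -9.07*i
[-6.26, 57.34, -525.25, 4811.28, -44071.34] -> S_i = -6.26*(-9.16)^i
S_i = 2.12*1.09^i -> [2.12, 2.31, 2.52, 2.75, 2.99]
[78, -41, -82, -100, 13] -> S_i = Random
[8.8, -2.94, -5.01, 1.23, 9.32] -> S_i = Random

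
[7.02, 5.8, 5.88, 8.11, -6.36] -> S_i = Random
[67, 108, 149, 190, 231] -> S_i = 67 + 41*i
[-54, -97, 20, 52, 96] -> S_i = Random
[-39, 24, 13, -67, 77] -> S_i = Random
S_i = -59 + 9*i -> [-59, -50, -41, -32, -23]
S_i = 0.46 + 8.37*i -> [0.46, 8.83, 17.2, 25.57, 33.94]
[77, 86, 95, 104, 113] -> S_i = 77 + 9*i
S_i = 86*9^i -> [86, 774, 6966, 62694, 564246]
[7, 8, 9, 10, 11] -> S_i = 7 + 1*i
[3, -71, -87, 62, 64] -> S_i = Random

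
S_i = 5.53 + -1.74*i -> [5.53, 3.79, 2.05, 0.31, -1.43]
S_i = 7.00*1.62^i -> [7.0, 11.34, 18.37, 29.76, 48.21]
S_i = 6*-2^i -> [6, -12, 24, -48, 96]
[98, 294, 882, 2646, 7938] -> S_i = 98*3^i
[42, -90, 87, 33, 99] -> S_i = Random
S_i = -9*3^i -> [-9, -27, -81, -243, -729]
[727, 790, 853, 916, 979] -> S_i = 727 + 63*i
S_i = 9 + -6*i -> [9, 3, -3, -9, -15]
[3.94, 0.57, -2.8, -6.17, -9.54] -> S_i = 3.94 + -3.37*i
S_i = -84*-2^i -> [-84, 168, -336, 672, -1344]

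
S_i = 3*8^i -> [3, 24, 192, 1536, 12288]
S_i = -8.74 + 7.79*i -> [-8.74, -0.95, 6.84, 14.63, 22.42]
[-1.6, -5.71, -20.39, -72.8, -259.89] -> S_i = -1.60*3.57^i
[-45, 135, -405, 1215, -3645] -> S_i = -45*-3^i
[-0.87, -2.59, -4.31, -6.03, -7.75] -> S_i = -0.87 + -1.72*i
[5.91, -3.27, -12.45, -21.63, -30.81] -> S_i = 5.91 + -9.18*i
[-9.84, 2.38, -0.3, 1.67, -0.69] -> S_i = Random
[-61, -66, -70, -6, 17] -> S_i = Random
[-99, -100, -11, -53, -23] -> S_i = Random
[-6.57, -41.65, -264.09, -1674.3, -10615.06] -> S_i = -6.57*6.34^i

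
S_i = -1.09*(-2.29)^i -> [-1.09, 2.5, -5.72, 13.09, -29.98]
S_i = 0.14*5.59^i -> [0.14, 0.78, 4.37, 24.45, 136.7]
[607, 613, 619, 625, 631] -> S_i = 607 + 6*i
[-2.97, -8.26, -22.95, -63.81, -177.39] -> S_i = -2.97*2.78^i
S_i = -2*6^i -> [-2, -12, -72, -432, -2592]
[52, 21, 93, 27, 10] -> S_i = Random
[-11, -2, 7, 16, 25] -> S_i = -11 + 9*i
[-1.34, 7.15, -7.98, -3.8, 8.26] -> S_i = Random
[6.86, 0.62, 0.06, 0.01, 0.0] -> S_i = 6.86*0.09^i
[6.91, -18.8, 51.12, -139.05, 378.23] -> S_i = 6.91*(-2.72)^i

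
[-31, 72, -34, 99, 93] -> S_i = Random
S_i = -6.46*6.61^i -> [-6.46, -42.7, -282.25, -1865.68, -12332.14]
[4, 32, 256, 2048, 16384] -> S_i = 4*8^i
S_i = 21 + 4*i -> [21, 25, 29, 33, 37]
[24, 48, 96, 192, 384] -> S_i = 24*2^i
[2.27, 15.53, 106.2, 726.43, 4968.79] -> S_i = 2.27*6.84^i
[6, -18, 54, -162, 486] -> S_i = 6*-3^i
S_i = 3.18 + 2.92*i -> [3.18, 6.1, 9.02, 11.94, 14.86]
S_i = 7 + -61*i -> [7, -54, -115, -176, -237]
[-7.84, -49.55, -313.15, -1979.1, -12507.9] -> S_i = -7.84*6.32^i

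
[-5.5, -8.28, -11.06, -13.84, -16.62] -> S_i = -5.50 + -2.78*i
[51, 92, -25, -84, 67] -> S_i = Random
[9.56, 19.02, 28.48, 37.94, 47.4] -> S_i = 9.56 + 9.46*i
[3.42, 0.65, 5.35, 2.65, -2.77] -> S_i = Random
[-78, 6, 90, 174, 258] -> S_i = -78 + 84*i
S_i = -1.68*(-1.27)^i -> [-1.68, 2.13, -2.71, 3.44, -4.37]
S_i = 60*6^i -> [60, 360, 2160, 12960, 77760]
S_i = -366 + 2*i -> [-366, -364, -362, -360, -358]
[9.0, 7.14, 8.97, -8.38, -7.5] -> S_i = Random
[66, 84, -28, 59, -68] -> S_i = Random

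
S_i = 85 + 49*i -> [85, 134, 183, 232, 281]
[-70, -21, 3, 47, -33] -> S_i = Random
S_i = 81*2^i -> [81, 162, 324, 648, 1296]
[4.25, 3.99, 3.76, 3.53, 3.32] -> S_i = 4.25*0.94^i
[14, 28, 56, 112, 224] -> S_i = 14*2^i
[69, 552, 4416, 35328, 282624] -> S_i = 69*8^i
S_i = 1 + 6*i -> [1, 7, 13, 19, 25]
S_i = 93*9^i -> [93, 837, 7533, 67797, 610173]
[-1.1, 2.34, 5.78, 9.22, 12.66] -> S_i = -1.10 + 3.44*i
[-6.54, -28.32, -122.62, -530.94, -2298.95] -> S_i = -6.54*4.33^i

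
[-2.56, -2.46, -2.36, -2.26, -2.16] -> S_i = -2.56 + 0.10*i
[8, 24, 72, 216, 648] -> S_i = 8*3^i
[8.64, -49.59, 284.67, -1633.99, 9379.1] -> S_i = 8.64*(-5.74)^i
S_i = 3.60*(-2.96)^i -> [3.6, -10.66, 31.54, -93.36, 276.36]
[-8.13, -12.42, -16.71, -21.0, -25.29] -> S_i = -8.13 + -4.29*i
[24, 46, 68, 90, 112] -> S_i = 24 + 22*i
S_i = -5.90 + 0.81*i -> [-5.9, -5.09, -4.28, -3.47, -2.66]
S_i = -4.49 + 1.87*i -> [-4.49, -2.62, -0.75, 1.12, 2.99]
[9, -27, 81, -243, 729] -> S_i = 9*-3^i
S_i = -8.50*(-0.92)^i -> [-8.5, 7.82, -7.19, 6.62, -6.09]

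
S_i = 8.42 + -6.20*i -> [8.42, 2.22, -3.98, -10.18, -16.38]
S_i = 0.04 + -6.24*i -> [0.04, -6.2, -12.44, -18.68, -24.92]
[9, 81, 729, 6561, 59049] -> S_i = 9*9^i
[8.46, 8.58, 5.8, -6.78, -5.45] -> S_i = Random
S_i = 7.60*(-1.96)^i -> [7.6, -14.9, 29.2, -57.22, 112.16]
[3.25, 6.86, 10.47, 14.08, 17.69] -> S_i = 3.25 + 3.61*i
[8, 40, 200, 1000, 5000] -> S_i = 8*5^i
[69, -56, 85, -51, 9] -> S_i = Random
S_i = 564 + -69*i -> [564, 495, 426, 357, 288]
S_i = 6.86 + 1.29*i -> [6.86, 8.15, 9.44, 10.73, 12.02]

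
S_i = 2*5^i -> [2, 10, 50, 250, 1250]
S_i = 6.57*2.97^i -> [6.57, 19.51, 57.95, 172.12, 511.2]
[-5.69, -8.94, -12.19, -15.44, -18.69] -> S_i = -5.69 + -3.25*i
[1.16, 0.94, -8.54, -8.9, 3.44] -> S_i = Random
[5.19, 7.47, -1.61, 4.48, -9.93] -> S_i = Random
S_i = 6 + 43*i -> [6, 49, 92, 135, 178]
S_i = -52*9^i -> [-52, -468, -4212, -37908, -341172]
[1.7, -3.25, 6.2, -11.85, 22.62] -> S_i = 1.70*(-1.91)^i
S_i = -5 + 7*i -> [-5, 2, 9, 16, 23]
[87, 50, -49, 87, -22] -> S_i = Random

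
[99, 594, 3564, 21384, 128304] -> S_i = 99*6^i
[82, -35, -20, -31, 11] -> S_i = Random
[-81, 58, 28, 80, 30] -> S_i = Random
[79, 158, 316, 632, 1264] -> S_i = 79*2^i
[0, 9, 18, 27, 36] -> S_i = 0 + 9*i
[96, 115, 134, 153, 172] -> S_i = 96 + 19*i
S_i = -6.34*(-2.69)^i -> [-6.34, 17.05, -45.88, 123.41, -331.97]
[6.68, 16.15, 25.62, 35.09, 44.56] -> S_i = 6.68 + 9.47*i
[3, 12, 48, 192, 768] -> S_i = 3*4^i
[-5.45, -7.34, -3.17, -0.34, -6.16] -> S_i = Random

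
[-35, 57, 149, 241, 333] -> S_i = -35 + 92*i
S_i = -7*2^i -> [-7, -14, -28, -56, -112]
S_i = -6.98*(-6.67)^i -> [-6.98, 46.56, -310.53, 2071.25, -13815.25]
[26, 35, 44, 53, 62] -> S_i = 26 + 9*i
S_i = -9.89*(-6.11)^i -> [-9.89, 60.43, -369.21, 2255.9, -13783.55]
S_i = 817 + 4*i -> [817, 821, 825, 829, 833]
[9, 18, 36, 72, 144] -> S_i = 9*2^i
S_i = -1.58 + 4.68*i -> [-1.58, 3.1, 7.78, 12.46, 17.14]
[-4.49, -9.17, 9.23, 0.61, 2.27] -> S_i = Random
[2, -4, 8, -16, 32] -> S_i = 2*-2^i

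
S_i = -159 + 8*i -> [-159, -151, -143, -135, -127]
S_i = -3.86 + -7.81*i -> [-3.86, -11.67, -19.48, -27.29, -35.1]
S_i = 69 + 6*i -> [69, 75, 81, 87, 93]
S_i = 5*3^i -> [5, 15, 45, 135, 405]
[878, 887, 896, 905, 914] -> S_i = 878 + 9*i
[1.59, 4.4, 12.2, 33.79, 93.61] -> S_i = 1.59*2.77^i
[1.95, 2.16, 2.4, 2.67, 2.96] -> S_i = 1.95*1.11^i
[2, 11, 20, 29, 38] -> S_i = 2 + 9*i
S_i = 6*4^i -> [6, 24, 96, 384, 1536]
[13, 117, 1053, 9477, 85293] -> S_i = 13*9^i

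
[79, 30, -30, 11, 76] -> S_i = Random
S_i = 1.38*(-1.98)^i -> [1.38, -2.73, 5.41, -10.71, 21.21]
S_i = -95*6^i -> [-95, -570, -3420, -20520, -123120]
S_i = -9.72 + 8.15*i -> [-9.72, -1.57, 6.58, 14.73, 22.88]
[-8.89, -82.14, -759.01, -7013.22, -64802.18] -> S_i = -8.89*9.24^i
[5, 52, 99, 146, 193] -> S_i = 5 + 47*i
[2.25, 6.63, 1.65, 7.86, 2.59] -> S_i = Random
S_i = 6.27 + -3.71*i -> [6.27, 2.56, -1.15, -4.86, -8.57]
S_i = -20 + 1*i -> [-20, -19, -18, -17, -16]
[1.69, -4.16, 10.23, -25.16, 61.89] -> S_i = 1.69*(-2.46)^i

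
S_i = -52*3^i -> [-52, -156, -468, -1404, -4212]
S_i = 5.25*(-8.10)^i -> [5.25, -42.52, 344.45, -2790.07, 22599.53]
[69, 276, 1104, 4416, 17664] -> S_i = 69*4^i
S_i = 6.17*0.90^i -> [6.17, 5.55, 5.0, 4.5, 4.05]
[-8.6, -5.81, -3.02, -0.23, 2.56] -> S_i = -8.60 + 2.79*i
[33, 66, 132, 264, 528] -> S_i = 33*2^i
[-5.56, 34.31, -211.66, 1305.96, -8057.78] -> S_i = -5.56*(-6.17)^i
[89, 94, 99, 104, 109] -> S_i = 89 + 5*i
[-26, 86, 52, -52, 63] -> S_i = Random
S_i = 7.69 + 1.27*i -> [7.69, 8.96, 10.23, 11.5, 12.77]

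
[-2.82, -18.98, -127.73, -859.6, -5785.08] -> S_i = -2.82*6.73^i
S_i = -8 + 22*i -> [-8, 14, 36, 58, 80]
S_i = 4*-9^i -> [4, -36, 324, -2916, 26244]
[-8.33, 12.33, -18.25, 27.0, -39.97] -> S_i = -8.33*(-1.48)^i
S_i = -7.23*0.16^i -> [-7.23, -1.16, -0.19, -0.03, -0.0]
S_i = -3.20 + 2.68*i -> [-3.2, -0.52, 2.16, 4.84, 7.52]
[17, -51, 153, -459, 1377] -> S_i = 17*-3^i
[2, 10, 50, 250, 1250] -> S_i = 2*5^i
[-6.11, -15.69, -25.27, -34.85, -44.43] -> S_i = -6.11 + -9.58*i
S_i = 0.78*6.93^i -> [0.78, 5.41, 37.46, 259.59, 1798.98]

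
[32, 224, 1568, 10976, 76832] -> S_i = 32*7^i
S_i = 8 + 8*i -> [8, 16, 24, 32, 40]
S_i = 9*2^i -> [9, 18, 36, 72, 144]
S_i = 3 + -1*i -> [3, 2, 1, 0, -1]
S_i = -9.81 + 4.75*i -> [-9.81, -5.06, -0.31, 4.44, 9.19]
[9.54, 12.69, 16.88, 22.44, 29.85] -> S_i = 9.54*1.33^i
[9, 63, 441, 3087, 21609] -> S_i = 9*7^i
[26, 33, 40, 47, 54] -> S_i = 26 + 7*i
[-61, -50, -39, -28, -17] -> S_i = -61 + 11*i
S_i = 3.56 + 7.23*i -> [3.56, 10.79, 18.02, 25.25, 32.48]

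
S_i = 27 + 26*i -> [27, 53, 79, 105, 131]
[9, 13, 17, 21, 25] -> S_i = 9 + 4*i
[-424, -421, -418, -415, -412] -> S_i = -424 + 3*i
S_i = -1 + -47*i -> [-1, -48, -95, -142, -189]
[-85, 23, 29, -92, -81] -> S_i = Random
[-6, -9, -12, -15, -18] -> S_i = -6 + -3*i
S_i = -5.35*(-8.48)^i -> [-5.35, 45.37, -384.72, 3262.43, -27665.42]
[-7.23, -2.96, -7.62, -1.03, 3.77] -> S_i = Random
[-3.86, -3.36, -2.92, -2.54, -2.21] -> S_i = -3.86*0.87^i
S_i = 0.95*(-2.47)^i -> [0.95, -2.35, 5.8, -14.32, 35.36]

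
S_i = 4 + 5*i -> [4, 9, 14, 19, 24]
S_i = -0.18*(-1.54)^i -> [-0.18, 0.28, -0.43, 0.66, -1.01]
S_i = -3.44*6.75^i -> [-3.44, -23.22, -156.73, -1057.96, -7141.24]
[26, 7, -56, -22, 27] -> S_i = Random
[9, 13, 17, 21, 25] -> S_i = 9 + 4*i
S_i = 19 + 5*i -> [19, 24, 29, 34, 39]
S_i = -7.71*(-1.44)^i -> [-7.71, 11.1, -15.99, 23.02, -33.15]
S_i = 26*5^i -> [26, 130, 650, 3250, 16250]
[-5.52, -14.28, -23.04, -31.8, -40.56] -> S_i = -5.52 + -8.76*i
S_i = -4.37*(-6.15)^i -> [-4.37, 26.88, -165.28, 1016.5, -6251.47]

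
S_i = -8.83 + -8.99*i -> [-8.83, -17.82, -26.81, -35.8, -44.79]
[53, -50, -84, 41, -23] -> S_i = Random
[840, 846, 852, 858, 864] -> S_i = 840 + 6*i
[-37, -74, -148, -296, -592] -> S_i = -37*2^i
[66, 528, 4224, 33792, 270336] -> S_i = 66*8^i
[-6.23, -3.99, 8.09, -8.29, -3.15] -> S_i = Random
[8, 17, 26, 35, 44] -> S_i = 8 + 9*i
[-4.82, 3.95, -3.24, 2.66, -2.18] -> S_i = -4.82*(-0.82)^i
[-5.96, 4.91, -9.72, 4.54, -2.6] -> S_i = Random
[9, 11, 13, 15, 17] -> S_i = 9 + 2*i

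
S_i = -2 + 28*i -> [-2, 26, 54, 82, 110]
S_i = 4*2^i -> [4, 8, 16, 32, 64]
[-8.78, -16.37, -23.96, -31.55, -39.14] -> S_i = -8.78 + -7.59*i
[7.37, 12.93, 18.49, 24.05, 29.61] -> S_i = 7.37 + 5.56*i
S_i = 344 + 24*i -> [344, 368, 392, 416, 440]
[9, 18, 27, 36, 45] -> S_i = 9 + 9*i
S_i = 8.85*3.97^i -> [8.85, 35.13, 139.48, 553.75, 2198.39]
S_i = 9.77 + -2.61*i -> [9.77, 7.16, 4.55, 1.94, -0.67]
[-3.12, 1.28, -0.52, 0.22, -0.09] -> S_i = -3.12*(-0.41)^i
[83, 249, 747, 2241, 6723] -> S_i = 83*3^i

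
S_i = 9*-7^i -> [9, -63, 441, -3087, 21609]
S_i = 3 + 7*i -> [3, 10, 17, 24, 31]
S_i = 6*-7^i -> [6, -42, 294, -2058, 14406]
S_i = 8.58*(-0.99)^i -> [8.58, -8.49, 8.41, -8.33, 8.24]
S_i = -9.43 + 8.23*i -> [-9.43, -1.2, 7.03, 15.26, 23.49]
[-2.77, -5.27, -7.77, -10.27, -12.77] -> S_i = -2.77 + -2.50*i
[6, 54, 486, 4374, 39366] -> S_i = 6*9^i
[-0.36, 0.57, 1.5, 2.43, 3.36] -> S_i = -0.36 + 0.93*i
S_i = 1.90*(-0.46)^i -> [1.9, -0.87, 0.4, -0.18, 0.09]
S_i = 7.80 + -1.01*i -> [7.8, 6.79, 5.78, 4.77, 3.76]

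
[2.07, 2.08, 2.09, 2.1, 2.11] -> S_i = 2.07 + 0.01*i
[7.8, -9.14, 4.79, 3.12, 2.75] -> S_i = Random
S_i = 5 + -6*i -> [5, -1, -7, -13, -19]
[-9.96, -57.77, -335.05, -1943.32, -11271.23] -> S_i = -9.96*5.80^i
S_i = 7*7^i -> [7, 49, 343, 2401, 16807]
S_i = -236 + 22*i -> [-236, -214, -192, -170, -148]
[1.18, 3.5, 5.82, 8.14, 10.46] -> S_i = 1.18 + 2.32*i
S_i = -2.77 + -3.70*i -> [-2.77, -6.47, -10.17, -13.87, -17.57]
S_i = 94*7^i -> [94, 658, 4606, 32242, 225694]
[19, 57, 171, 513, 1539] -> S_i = 19*3^i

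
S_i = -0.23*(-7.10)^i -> [-0.23, 1.63, -11.59, 82.32, -584.47]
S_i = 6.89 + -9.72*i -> [6.89, -2.83, -12.55, -22.27, -31.99]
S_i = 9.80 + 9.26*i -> [9.8, 19.06, 28.32, 37.58, 46.84]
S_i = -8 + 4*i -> [-8, -4, 0, 4, 8]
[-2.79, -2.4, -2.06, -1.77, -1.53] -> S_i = -2.79*0.86^i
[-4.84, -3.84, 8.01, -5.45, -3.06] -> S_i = Random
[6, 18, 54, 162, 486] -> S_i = 6*3^i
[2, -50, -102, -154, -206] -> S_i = 2 + -52*i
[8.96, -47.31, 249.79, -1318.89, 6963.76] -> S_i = 8.96*(-5.28)^i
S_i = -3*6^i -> [-3, -18, -108, -648, -3888]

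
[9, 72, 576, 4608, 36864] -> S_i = 9*8^i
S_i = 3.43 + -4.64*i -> [3.43, -1.21, -5.85, -10.49, -15.13]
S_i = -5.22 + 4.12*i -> [-5.22, -1.1, 3.02, 7.14, 11.26]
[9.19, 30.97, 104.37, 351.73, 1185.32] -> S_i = 9.19*3.37^i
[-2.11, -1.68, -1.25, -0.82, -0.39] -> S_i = -2.11 + 0.43*i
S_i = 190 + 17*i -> [190, 207, 224, 241, 258]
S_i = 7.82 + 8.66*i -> [7.82, 16.48, 25.14, 33.8, 42.46]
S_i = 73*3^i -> [73, 219, 657, 1971, 5913]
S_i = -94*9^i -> [-94, -846, -7614, -68526, -616734]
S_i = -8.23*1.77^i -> [-8.23, -14.57, -25.78, -45.64, -80.78]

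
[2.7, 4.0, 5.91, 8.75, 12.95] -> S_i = 2.70*1.48^i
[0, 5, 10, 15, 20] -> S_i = 0 + 5*i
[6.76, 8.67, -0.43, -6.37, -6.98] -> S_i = Random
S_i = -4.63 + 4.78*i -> [-4.63, 0.15, 4.93, 9.71, 14.49]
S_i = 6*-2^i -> [6, -12, 24, -48, 96]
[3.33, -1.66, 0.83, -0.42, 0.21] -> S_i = 3.33*(-0.50)^i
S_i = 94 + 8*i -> [94, 102, 110, 118, 126]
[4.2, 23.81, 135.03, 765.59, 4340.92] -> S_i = 4.20*5.67^i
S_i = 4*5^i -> [4, 20, 100, 500, 2500]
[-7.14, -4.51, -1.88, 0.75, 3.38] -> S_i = -7.14 + 2.63*i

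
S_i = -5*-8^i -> [-5, 40, -320, 2560, -20480]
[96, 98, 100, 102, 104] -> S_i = 96 + 2*i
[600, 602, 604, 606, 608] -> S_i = 600 + 2*i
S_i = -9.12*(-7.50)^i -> [-9.12, 68.4, -513.0, 3847.5, -28856.25]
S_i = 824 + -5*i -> [824, 819, 814, 809, 804]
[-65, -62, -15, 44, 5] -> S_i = Random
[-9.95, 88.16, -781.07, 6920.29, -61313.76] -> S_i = -9.95*(-8.86)^i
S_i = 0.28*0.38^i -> [0.28, 0.11, 0.04, 0.02, 0.01]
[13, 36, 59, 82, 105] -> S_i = 13 + 23*i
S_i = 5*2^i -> [5, 10, 20, 40, 80]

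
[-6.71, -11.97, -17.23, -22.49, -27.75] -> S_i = -6.71 + -5.26*i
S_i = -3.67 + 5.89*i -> [-3.67, 2.22, 8.11, 14.0, 19.89]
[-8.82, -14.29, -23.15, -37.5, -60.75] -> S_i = -8.82*1.62^i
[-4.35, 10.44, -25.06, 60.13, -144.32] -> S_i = -4.35*(-2.40)^i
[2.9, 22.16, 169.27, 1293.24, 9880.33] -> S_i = 2.90*7.64^i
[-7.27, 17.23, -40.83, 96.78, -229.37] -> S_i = -7.27*(-2.37)^i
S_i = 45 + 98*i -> [45, 143, 241, 339, 437]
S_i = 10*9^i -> [10, 90, 810, 7290, 65610]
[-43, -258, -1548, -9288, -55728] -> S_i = -43*6^i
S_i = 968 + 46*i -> [968, 1014, 1060, 1106, 1152]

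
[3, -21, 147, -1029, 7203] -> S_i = 3*-7^i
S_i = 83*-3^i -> [83, -249, 747, -2241, 6723]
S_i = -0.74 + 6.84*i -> [-0.74, 6.1, 12.94, 19.78, 26.62]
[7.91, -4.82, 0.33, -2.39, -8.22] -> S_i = Random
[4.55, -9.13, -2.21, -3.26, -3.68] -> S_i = Random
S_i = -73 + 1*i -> [-73, -72, -71, -70, -69]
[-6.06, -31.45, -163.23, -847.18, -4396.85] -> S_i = -6.06*5.19^i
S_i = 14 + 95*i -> [14, 109, 204, 299, 394]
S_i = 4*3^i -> [4, 12, 36, 108, 324]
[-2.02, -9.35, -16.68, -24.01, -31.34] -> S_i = -2.02 + -7.33*i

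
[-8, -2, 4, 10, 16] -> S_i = -8 + 6*i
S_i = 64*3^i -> [64, 192, 576, 1728, 5184]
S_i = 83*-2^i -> [83, -166, 332, -664, 1328]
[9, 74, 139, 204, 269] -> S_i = 9 + 65*i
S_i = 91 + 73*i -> [91, 164, 237, 310, 383]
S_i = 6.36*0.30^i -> [6.36, 1.91, 0.57, 0.17, 0.05]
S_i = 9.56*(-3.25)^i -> [9.56, -31.07, 100.98, -328.18, 1066.57]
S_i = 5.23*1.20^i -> [5.23, 6.28, 7.53, 9.04, 10.84]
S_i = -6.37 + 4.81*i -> [-6.37, -1.56, 3.25, 8.06, 12.87]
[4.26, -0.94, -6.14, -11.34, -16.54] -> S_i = 4.26 + -5.20*i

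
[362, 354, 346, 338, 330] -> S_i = 362 + -8*i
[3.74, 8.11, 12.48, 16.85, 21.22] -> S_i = 3.74 + 4.37*i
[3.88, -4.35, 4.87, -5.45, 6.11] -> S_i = 3.88*(-1.12)^i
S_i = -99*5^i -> [-99, -495, -2475, -12375, -61875]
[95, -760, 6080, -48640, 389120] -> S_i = 95*-8^i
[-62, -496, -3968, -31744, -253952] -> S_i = -62*8^i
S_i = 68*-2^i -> [68, -136, 272, -544, 1088]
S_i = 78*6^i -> [78, 468, 2808, 16848, 101088]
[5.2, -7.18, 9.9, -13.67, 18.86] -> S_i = 5.20*(-1.38)^i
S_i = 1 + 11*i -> [1, 12, 23, 34, 45]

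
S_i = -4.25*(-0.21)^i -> [-4.25, 0.89, -0.19, 0.04, -0.01]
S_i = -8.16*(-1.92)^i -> [-8.16, 15.67, -30.08, 57.76, -110.89]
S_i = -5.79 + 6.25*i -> [-5.79, 0.46, 6.71, 12.96, 19.21]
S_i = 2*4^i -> [2, 8, 32, 128, 512]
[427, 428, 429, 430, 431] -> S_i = 427 + 1*i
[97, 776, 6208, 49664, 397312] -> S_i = 97*8^i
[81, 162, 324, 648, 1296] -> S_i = 81*2^i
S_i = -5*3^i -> [-5, -15, -45, -135, -405]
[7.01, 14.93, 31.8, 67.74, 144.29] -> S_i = 7.01*2.13^i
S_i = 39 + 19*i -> [39, 58, 77, 96, 115]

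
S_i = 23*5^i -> [23, 115, 575, 2875, 14375]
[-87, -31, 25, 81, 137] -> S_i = -87 + 56*i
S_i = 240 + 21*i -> [240, 261, 282, 303, 324]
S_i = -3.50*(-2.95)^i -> [-3.5, 10.32, -30.46, 89.85, -265.07]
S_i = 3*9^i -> [3, 27, 243, 2187, 19683]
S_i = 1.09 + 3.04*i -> [1.09, 4.13, 7.17, 10.21, 13.25]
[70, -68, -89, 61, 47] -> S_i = Random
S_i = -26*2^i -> [-26, -52, -104, -208, -416]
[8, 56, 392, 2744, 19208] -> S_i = 8*7^i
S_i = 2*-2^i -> [2, -4, 8, -16, 32]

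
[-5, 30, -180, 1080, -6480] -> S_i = -5*-6^i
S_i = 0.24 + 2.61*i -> [0.24, 2.85, 5.46, 8.07, 10.68]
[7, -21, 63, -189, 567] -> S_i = 7*-3^i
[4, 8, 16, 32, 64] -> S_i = 4*2^i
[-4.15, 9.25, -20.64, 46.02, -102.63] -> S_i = -4.15*(-2.23)^i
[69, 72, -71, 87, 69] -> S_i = Random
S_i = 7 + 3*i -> [7, 10, 13, 16, 19]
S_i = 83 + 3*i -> [83, 86, 89, 92, 95]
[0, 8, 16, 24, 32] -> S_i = 0 + 8*i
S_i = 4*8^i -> [4, 32, 256, 2048, 16384]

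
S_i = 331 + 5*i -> [331, 336, 341, 346, 351]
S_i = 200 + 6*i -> [200, 206, 212, 218, 224]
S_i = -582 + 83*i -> [-582, -499, -416, -333, -250]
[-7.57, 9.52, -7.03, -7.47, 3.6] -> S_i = Random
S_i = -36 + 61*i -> [-36, 25, 86, 147, 208]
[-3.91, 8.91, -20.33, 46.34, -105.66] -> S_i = -3.91*(-2.28)^i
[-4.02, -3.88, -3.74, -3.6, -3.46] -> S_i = -4.02 + 0.14*i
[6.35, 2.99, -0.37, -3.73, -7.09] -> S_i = 6.35 + -3.36*i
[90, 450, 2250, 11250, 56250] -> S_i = 90*5^i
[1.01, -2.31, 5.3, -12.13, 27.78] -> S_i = 1.01*(-2.29)^i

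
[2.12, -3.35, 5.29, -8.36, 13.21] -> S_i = 2.12*(-1.58)^i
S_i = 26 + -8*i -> [26, 18, 10, 2, -6]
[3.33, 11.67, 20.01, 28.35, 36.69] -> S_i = 3.33 + 8.34*i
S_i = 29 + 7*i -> [29, 36, 43, 50, 57]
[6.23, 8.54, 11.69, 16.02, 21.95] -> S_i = 6.23*1.37^i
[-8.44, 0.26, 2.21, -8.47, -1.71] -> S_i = Random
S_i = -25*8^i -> [-25, -200, -1600, -12800, -102400]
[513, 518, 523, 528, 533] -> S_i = 513 + 5*i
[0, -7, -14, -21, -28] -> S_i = 0 + -7*i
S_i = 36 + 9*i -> [36, 45, 54, 63, 72]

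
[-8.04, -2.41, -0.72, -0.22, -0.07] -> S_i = -8.04*0.30^i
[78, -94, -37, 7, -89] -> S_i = Random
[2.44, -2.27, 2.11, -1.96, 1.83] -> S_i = 2.44*(-0.93)^i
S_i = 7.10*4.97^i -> [7.1, 35.29, 175.38, 871.62, 4331.95]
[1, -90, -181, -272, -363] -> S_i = 1 + -91*i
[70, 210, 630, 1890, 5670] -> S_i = 70*3^i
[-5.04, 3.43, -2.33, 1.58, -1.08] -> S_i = -5.04*(-0.68)^i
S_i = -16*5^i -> [-16, -80, -400, -2000, -10000]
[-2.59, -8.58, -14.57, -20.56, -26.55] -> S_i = -2.59 + -5.99*i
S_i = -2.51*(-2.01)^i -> [-2.51, 5.05, -10.14, 20.38, -40.97]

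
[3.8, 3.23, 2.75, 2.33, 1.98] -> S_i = 3.80*0.85^i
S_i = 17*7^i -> [17, 119, 833, 5831, 40817]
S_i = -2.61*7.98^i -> [-2.61, -20.83, -166.21, -1326.32, -10584.05]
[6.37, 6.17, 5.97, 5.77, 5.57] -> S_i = 6.37 + -0.20*i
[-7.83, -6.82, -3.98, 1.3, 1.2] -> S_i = Random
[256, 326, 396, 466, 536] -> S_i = 256 + 70*i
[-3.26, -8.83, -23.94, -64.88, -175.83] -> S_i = -3.26*2.71^i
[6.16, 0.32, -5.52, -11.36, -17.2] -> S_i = 6.16 + -5.84*i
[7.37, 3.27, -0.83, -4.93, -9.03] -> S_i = 7.37 + -4.10*i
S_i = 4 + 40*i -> [4, 44, 84, 124, 164]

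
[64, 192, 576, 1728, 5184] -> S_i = 64*3^i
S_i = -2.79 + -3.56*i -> [-2.79, -6.35, -9.91, -13.47, -17.03]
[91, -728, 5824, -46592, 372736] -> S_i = 91*-8^i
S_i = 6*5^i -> [6, 30, 150, 750, 3750]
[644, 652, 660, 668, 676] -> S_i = 644 + 8*i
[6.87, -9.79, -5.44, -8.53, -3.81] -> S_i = Random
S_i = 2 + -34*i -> [2, -32, -66, -100, -134]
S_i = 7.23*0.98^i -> [7.23, 7.09, 6.94, 6.8, 6.67]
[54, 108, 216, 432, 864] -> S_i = 54*2^i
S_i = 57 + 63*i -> [57, 120, 183, 246, 309]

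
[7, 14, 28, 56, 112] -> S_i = 7*2^i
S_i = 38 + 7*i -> [38, 45, 52, 59, 66]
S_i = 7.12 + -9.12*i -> [7.12, -2.0, -11.12, -20.24, -29.36]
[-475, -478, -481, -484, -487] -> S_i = -475 + -3*i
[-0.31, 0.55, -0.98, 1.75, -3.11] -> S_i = -0.31*(-1.78)^i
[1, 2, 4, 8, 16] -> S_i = 1*2^i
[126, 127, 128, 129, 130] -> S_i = 126 + 1*i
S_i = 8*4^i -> [8, 32, 128, 512, 2048]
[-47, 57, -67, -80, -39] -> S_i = Random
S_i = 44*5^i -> [44, 220, 1100, 5500, 27500]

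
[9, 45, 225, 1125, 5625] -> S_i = 9*5^i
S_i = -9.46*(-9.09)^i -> [-9.46, 85.99, -781.66, 7105.31, -64587.23]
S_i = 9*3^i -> [9, 27, 81, 243, 729]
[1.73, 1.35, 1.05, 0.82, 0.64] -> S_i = 1.73*0.78^i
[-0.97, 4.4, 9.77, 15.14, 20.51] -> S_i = -0.97 + 5.37*i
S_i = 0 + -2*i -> [0, -2, -4, -6, -8]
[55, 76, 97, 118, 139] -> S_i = 55 + 21*i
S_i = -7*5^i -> [-7, -35, -175, -875, -4375]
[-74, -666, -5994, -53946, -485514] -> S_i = -74*9^i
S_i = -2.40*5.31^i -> [-2.4, -12.74, -67.67, -359.33, -1908.05]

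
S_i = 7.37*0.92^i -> [7.37, 6.78, 6.24, 5.74, 5.28]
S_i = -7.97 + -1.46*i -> [-7.97, -9.43, -10.89, -12.35, -13.81]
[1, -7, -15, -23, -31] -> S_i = 1 + -8*i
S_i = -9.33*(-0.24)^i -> [-9.33, 2.24, -0.54, 0.13, -0.03]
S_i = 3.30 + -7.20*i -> [3.3, -3.9, -11.1, -18.3, -25.5]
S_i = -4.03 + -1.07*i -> [-4.03, -5.1, -6.17, -7.24, -8.31]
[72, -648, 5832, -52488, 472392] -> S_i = 72*-9^i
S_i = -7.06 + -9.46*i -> [-7.06, -16.52, -25.98, -35.44, -44.9]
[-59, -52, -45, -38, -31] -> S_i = -59 + 7*i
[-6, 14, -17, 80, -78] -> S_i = Random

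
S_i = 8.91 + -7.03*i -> [8.91, 1.88, -5.15, -12.18, -19.21]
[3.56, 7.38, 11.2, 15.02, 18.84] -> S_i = 3.56 + 3.82*i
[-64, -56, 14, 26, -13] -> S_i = Random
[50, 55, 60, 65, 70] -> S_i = 50 + 5*i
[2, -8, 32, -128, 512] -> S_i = 2*-4^i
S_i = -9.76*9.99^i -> [-9.76, -97.5, -974.05, -9730.75, -97210.19]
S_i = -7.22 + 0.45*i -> [-7.22, -6.77, -6.32, -5.87, -5.42]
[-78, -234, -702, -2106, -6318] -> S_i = -78*3^i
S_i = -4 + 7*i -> [-4, 3, 10, 17, 24]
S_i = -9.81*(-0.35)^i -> [-9.81, 3.43, -1.2, 0.42, -0.15]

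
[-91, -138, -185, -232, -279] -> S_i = -91 + -47*i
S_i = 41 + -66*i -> [41, -25, -91, -157, -223]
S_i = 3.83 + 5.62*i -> [3.83, 9.45, 15.07, 20.69, 26.31]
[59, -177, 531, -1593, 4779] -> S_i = 59*-3^i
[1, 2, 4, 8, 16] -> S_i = 1*2^i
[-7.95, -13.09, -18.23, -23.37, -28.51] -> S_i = -7.95 + -5.14*i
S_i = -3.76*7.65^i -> [-3.76, -28.76, -220.04, -1683.34, -12877.56]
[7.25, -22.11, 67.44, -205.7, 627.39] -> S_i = 7.25*(-3.05)^i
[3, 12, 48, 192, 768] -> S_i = 3*4^i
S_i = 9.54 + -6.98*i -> [9.54, 2.56, -4.42, -11.4, -18.38]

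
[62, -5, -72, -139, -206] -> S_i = 62 + -67*i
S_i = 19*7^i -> [19, 133, 931, 6517, 45619]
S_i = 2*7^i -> [2, 14, 98, 686, 4802]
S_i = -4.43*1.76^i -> [-4.43, -7.8, -13.72, -24.15, -42.51]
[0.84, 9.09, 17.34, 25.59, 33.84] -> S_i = 0.84 + 8.25*i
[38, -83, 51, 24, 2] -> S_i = Random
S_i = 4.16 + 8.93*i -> [4.16, 13.09, 22.02, 30.95, 39.88]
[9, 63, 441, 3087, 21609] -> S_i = 9*7^i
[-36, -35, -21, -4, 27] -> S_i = Random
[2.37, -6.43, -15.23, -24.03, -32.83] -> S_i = 2.37 + -8.80*i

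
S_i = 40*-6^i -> [40, -240, 1440, -8640, 51840]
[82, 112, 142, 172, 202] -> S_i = 82 + 30*i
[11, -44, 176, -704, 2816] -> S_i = 11*-4^i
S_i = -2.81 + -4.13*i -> [-2.81, -6.94, -11.07, -15.2, -19.33]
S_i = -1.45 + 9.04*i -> [-1.45, 7.59, 16.63, 25.67, 34.71]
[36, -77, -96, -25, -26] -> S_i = Random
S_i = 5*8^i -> [5, 40, 320, 2560, 20480]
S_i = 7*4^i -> [7, 28, 112, 448, 1792]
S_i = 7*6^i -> [7, 42, 252, 1512, 9072]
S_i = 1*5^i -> [1, 5, 25, 125, 625]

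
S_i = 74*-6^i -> [74, -444, 2664, -15984, 95904]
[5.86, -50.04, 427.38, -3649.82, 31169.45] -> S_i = 5.86*(-8.54)^i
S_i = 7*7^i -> [7, 49, 343, 2401, 16807]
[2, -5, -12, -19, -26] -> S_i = 2 + -7*i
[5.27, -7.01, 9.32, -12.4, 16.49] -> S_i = 5.27*(-1.33)^i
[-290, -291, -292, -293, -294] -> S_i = -290 + -1*i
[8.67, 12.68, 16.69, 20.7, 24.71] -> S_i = 8.67 + 4.01*i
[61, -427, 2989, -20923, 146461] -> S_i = 61*-7^i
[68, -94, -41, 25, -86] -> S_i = Random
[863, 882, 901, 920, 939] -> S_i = 863 + 19*i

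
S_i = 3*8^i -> [3, 24, 192, 1536, 12288]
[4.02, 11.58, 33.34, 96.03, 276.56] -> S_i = 4.02*2.88^i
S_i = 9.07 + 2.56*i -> [9.07, 11.63, 14.19, 16.75, 19.31]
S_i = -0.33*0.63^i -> [-0.33, -0.21, -0.13, -0.08, -0.05]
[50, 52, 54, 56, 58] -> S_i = 50 + 2*i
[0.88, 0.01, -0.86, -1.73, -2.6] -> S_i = 0.88 + -0.87*i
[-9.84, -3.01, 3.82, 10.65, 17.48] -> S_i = -9.84 + 6.83*i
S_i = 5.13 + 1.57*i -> [5.13, 6.7, 8.27, 9.84, 11.41]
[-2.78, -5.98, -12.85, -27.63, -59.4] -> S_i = -2.78*2.15^i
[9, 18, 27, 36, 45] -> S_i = 9 + 9*i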